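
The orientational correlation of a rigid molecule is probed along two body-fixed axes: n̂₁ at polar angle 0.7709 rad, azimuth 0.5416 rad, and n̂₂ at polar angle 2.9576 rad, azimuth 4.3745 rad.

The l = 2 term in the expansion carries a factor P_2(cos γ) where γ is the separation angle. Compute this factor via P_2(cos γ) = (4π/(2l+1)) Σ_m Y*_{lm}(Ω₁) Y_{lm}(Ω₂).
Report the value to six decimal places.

Term-by-term m-sum for l=2 (normalisation 4π/5 = 2.513274):
  term(m=-2) = (0.000454, -0.002382)   from Y*(Ω₁)=(0.087862, 0.165682), Y(Ω₂)=(-0.010088, -0.008088)
  term(m=-1) = (0.041335, -0.034206)   from Y*(Ω₁)=(0.330853, 0.199044), Y(Ω₂)=(0.046064, -0.131100)
  term(m=+0) = (0.102695, 0.000000)   from Y*(Ω₁)=(0.171412, -0.000000), Y(Ω₂)=(0.599112, 0.000000)
  term(m=+1) = (0.041335, 0.034206)   from Y*(Ω₁)=(-0.330853, 0.199044), Y(Ω₂)=(-0.046064, -0.131100)
  term(m=+2) = (0.000454, 0.002382)   from Y*(Ω₁)=(0.087862, -0.165682), Y(Ω₂)=(-0.010088, 0.008088)
Total Σ_m = (0.186272, -0.000000). Multiply by 2.513274: (0.468152, -0.000000). P_2(cos γ) = 0.468152

0.468152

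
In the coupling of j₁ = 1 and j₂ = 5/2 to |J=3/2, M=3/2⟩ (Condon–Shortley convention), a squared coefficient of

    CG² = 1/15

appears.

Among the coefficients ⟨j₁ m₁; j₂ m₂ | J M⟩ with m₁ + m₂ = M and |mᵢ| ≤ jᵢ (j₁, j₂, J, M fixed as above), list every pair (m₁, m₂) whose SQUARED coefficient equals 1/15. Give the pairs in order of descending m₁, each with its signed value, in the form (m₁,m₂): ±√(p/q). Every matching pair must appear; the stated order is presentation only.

(1,1/2): +√(1/15)

Admissible pairs with m₁+m₂ = M = 3/2: (-1,5/2), (0,3/2), (1,1/2)
  (m₁,m₂)=(1,1/2): CG² = 1/15, CG = +√(1/15)   ← matches the target
  (m₁,m₂)=(0,3/2): CG² = 4/15, CG = −√(4/15)
  (m₁,m₂)=(-1,5/2): CG² = 2/3, CG = +√(2/3)
Pairs with CG² = 1/15: (1,1/2): +√(1/15)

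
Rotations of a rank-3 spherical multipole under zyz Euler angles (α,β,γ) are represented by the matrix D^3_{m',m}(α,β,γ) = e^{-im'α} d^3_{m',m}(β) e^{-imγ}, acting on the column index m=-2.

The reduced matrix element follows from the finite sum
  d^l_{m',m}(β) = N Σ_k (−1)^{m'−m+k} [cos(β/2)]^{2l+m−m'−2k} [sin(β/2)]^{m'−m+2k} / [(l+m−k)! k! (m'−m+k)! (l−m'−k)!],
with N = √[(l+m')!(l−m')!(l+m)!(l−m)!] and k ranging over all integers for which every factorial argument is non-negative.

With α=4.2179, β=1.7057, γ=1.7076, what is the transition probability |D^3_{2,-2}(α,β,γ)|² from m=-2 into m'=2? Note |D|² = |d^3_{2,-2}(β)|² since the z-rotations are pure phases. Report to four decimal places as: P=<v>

P=0.2639

Split into d^3_{2,-2}(β=1.7057) × two z-phases.
With c≡cos(β/2)=0.657839 and s≡sin(β/2)=0.753158, N=[120·1·1·120]^{1/2}=120.000000
Admissible k: 0..1 (factorial args all ≥0)
  k=0: (−1)^4·120.0000/(24)·0.6578^2·0.7532^4 = +0.696233
  k=1: (−1)^5·120.0000/(120)·0.6578^0·0.7532^6 = -0.182523
d^3_{2,-2}(1.7057) = +0.696233 -0.182523 = +0.513710
|D^3_{2,-2}|² = |d^3_{2,-2}(β)|² = (+0.513710)² = 0.263898 (the z-rotation phases have unit modulus)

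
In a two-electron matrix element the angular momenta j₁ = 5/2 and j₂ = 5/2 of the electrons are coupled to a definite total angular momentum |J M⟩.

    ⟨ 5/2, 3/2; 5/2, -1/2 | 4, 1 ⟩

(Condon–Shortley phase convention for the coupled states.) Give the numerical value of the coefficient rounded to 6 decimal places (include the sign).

triangle: 1!·4!·4!/10! = 576/3628800
(j±m)!: 4!·1!·2!·3!·5!·3! = 207360
prefactor² = (2J+1)·Δ·N² = 10368/35
  k=0: +1/(0!·1!·1!·2!·3!·2!) = 1/24
  k=1: −1/(1!·0!·0!·1!·4!·3!) = -1/144
Σ = 5/144  ⇒  CG² = 10368/35·(5/144)² = 5/14
CG = +√(5/14) = +0.597614

+√(5/14) ≈ +0.597614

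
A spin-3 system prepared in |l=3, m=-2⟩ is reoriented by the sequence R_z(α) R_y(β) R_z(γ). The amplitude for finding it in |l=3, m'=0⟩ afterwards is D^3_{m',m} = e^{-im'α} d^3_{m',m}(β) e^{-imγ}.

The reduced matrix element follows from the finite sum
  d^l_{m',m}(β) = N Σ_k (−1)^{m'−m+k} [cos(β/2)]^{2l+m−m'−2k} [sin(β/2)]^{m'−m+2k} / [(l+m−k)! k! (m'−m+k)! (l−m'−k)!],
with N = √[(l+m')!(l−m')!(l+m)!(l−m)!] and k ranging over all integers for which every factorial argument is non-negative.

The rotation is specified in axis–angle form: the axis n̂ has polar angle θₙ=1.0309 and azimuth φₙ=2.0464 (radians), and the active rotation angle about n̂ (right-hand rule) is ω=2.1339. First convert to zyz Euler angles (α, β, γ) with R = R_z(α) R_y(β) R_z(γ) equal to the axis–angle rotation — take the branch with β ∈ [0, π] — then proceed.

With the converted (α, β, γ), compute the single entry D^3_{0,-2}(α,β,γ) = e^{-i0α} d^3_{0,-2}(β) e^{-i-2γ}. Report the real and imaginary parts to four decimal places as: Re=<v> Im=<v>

Re=-0.1476 Im=-0.0904

Axis–angle → zyz. n̂ = (sinθₙcosφₙ, sinθₙsinφₙ, cosθₙ) = (-0.392748, +0.762565, +0.514047), ω = 2.1339.
R = I cosω + sinω [n̂]ₓ + (1−cosω) n̂n̂ᵀ gives
  R = [-0.297221, -0.894050, +0.335163; -0.024691, +0.358106, +0.933354; -0.954489, +0.269137, -0.128512]
β = atan2(√(R₁₃²+R₂₃²), R₃₃) = 1.699664; α = atan2(R₂₃, R₁₃) mod 2π = 1.226042; γ = atan2(R₃₂, −R₃₁) mod 2π = 0.274834
D^3_{0,-2}(1.2260,1.6997,0.2748) = e^{-i·0·1.2260}·d^3_{0,-2}(1.6997)·e^{-i·-2·0.2748}. Compute d first:
Half-angle: c=0.660109, s=0.751170. N=√(6·6·1·120)=65.726707
The bounds max(0,m−m')=0 and min(l+m,l−m')=1 give 2 terms
  k=0: (−1)^2·65.7267/(12)·0.6601^4·0.7512^2 = +0.586813
  k=1: (−1)^3·65.7267/(12)·0.6601^2·0.7512^4 = -0.759879
d^3_{0,-2}(1.6997) = +0.586813 -0.759879 = -0.173066
Attach z-rotation phases: D = e^{-i(0)(1.2260)}·(-0.173066)·e^{-i(-2)(0.2748)} = -0.147573-0.090410i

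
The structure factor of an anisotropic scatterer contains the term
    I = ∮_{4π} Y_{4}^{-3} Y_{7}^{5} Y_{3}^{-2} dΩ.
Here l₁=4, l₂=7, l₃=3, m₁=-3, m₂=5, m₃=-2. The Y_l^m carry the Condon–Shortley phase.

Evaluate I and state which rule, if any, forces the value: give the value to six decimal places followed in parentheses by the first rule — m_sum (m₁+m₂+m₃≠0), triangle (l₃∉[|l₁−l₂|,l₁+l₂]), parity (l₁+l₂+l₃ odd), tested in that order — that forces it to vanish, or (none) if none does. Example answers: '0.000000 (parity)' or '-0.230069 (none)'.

-0.268170 (none)

Rules hold: Σm=0, L=14 even, 3≤3≤11.
N = 9·15·7 = 945
Δ = 8!·0!·6!/15! = 1/45045
Racah Σ t=4..4: t=4:+1/20736 = 1/20736
⇒ 3j(4 7 3; 0 0 0)² = 35/1287, sgn -1
Racah Σ t=7..7: t=7:−1/604800 = -1/604800
⇒ 3j(4 7 3; -3 5 -2)² = 16/455, sgn +1
4πI² = N·(3j₀)²·(3jₘ)² = 1680/1859
I = -1·√(0.903712/4π) = -0.26816989
No selection rule forces the value: the integral is nonzero (none).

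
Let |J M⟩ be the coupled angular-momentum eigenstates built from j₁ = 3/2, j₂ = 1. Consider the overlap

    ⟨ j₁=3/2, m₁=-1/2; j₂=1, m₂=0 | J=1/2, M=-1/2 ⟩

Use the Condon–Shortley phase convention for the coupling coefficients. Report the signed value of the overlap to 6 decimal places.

j₁+j₂−J=2  J+j₁−j₂=1  J−j₁+j₂=0  j₁+j₂+J+1=4
(j₁±m₁, j₂±m₂, J±M) = (1,2,1,1,0,1)
P² = 1/3
sum k=1..1:
  [1] −1/1 = -1
S = -1
C² = P²·S² = 1/3 ; C = -0.577350

-0.577350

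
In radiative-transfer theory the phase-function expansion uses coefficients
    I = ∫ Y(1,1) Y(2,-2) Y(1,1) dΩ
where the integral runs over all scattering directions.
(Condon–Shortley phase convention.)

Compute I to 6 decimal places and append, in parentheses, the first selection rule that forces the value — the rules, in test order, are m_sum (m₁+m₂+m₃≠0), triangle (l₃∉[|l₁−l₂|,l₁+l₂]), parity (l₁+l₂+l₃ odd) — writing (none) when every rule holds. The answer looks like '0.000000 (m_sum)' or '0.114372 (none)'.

Checks pass: Σm=0; 4 even; l₃=1∈[1,3].
(2·1+1)(2·2+1)(2·1+1) = 45
Δ: 2! 0! 2! / 5! → 1/30
sum: t=1:−1/1 = -1/1
3j²(1 2 1; 0 0 0) = Δ·Π!·Σ² = 2/15  (sign +1)
sum: t=0:+1/4 = 1/4
3j²(1 2 1; 1 -2 1) = Δ·Π!·Σ² = 1/5  (sign +1)
combine: 4πI² = 45·2/15·1/5 = 6/5
take √, sign +1: I = 0.30901936
No selection rule forces the value: the integral is nonzero (none).

0.309019 (none)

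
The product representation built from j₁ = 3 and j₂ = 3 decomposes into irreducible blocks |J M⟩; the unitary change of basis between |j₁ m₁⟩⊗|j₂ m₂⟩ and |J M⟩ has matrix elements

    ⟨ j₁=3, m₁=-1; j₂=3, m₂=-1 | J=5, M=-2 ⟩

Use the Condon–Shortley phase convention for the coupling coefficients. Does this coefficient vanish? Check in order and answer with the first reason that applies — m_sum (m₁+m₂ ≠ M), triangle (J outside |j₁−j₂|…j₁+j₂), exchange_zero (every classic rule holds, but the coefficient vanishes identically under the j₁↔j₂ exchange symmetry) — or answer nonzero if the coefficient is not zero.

exchange_zero

m-sum: m₁+m₂ = -1+(-1) = -2, M = -2  ✓
triangle: |j₁−j₂| = 0 ≤ J = 5 ≤ j₁+j₂ = 6  ✓
exchange: j₁=j₂ and m₁=m₂, and (−1)^(j₁+j₂−J) = (−1)^1 = −1 forces ⟨j₁m₁;j₂m₂|JM⟩ = −⟨j₂m₂;j₁m₁|JM⟩ = −⟨j₁m₁;j₂m₂|JM⟩ ⇒ the coefficient vanishes identically
Racah sum check: Σ_k collapses to 0 ⇒ CG = 0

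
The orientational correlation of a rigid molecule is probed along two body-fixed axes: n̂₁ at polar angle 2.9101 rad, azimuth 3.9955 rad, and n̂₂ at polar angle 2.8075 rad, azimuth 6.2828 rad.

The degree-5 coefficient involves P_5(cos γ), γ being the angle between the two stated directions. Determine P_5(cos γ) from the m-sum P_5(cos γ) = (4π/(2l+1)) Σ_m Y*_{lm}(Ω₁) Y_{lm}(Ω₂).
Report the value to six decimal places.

Addition theorem: P_5(cos γ) = (4π/11) Σ_m Y*_{lm}(Ω₁) Y_{lm}(Ω₂), m = −5…5:
  m=-5: Y*=(0.000126, 0.000267)  Y=(0.001760, 0.000003)  product (0.000000, 0.000000)
  m=-4: Y*=(0.003811, 0.001071)  Y=(-0.016031, -0.000025)  product (-0.000061, -0.000017)
  m=-3: Y*=(0.026304, -0.017229)  Y=(0.085777, 0.000099)  product (0.002258, -0.001475)
  m=-2: Y*=(0.021847, -0.158450)  Y=(-0.288779, -0.000223)  product (-0.006344, 0.045752)
  m=-1: Y*=(-0.317898, -0.364738)  Y=(0.549493, 0.000212)  product (-0.174605, -0.200488)
  m=+0: Y*=(-0.594971, -0.000000)  Y=(-0.299072, 0.000000)  product (0.177939, 0.000000)
  m=+1: Y*=(0.317898, -0.364738)  Y=(-0.549493, 0.000212)  product (-0.174605, 0.200488)
  m=+2: Y*=(0.021847, 0.158450)  Y=(-0.288779, 0.000223)  product (-0.006344, -0.045752)
  m=+3: Y*=(-0.026304, -0.017229)  Y=(-0.085777, 0.000099)  product (0.002258, 0.001475)
  m=+4: Y*=(0.003811, -0.001071)  Y=(-0.016031, 0.000025)  product (-0.000061, 0.000017)
  m=+5: Y*=(-0.000126, 0.000267)  Y=(-0.001760, 0.000003)  product (0.000000, -0.000000)
Σ over m = (-0.179566, 0.000000); ×(4π/11) → (-0.205136, 0.000000). Real part: -0.205136

-0.205136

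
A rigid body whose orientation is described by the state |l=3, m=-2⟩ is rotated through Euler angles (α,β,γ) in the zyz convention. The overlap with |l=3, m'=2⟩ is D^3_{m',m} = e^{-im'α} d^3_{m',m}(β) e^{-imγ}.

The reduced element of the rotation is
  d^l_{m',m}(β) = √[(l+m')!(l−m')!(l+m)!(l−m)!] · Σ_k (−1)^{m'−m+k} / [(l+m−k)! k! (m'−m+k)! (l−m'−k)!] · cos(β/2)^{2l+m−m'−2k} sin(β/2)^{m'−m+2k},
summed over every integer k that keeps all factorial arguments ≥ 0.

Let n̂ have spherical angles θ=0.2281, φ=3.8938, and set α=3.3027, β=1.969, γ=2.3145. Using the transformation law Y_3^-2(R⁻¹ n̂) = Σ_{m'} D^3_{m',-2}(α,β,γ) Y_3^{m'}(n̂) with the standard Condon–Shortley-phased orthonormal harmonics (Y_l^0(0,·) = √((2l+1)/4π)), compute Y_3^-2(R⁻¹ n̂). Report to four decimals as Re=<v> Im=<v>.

Re=-0.0349 Im=0.1973

Need the full column D^3_{m',-2} for m'=−3..3 at α=3.3027, β=1.9690, γ=2.3145.
cos(β/2)=0.553280, sin(β/2)=0.832996
d^3_{-3,-2}: single k=1 term ⇒ +0.105789;  D = -0.041190+0.097441i
d^3_{-2,-2}: k∈[0..1] ⇒ +0.028686 -0.325113 = -0.296427;  D = -0.070123+0.288013i
d^3_{-1,-2}: k∈[0..1] ⇒ -0.136573 +0.619145 = +0.482571;  D = -0.037467+0.481115i
d^3_{0,-2}: k∈[0..1] ⇒ +0.356143 -0.807274 = -0.451130;  D = +0.037576+0.449563i
d^3_{1,-2}: k∈[0..1] ⇒ -0.619145 +0.701711 = +0.082566;  D = +0.019987+0.080110i
d^3_{2,-2}: k∈[0..1] ⇒ +0.736937 -0.334084 = +0.402852;  D = -0.158955-0.370167i
d^3_{3,-2}: single k=0 term ⇒ -0.543543;  D = -0.291806-0.458571i
Y_3^{m'}(θ=0.2281,φ=3.8938) and Σ D·Y over m':
  (-0.0412+0.0974i)·(+0.0031+0.0037i)  (-0.0701+0.2880i)·(+0.0034-0.0508i)  (-0.0375+0.4811i)·(-0.1998+0.1870i)  (+0.0376+0.4496i)·(+0.6341+0.0000i)  (+0.0200+0.0801i)·(+0.1998+0.1870i)  (-0.1590-0.3702i)·(+0.0034+0.0508i)  (-0.2918-0.4586i)·(-0.0031+0.0037i)
Y_3^-2(R⁻¹ n̂) = -0.034851+0.197336i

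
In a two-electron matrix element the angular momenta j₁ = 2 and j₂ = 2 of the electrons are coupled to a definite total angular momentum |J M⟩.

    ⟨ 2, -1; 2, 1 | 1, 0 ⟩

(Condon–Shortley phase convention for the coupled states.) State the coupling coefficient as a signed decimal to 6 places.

+√(1/10) ≈ +0.316228

j₁+j₂−J=3  J+j₁−j₂=1  J−j₁+j₂=1  j₁+j₂+J+1=6
(j₁±m₁, j₂±m₂, J±M) = (1,3,3,1,1,1)
P² = 9/10
sum k=2..3:
  [2] +1/2 = 1/2
  [3] −1/6 = -1/6
S = 1/3
C² = P²·S² = 1/10 ; C = +0.316228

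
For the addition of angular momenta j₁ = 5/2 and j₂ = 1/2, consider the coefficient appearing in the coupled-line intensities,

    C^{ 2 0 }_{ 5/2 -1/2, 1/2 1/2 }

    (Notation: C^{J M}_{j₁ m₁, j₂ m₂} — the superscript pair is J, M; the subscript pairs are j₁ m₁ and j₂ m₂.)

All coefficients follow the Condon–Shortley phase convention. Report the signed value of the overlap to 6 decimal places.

−√(1/2) ≈ -0.707107

j₁+j₂−J=1  J+j₁−j₂=4  J−j₁+j₂=0  j₁+j₂+J+1=6
(j₁±m₁, j₂±m₂, J±M) = (2,3,1,0,2,2)
P² = 8
sum k=1..1:
  [1] −1/4 = -1/4
S = -1/4
C² = P²·S² = 1/2 ; C = -0.707107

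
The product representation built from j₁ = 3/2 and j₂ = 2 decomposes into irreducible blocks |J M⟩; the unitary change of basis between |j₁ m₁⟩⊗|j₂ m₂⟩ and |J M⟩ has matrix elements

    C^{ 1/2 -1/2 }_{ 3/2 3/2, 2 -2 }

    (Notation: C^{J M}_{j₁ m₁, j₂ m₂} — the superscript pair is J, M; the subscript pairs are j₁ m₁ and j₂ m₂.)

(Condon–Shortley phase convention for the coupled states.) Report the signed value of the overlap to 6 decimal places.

+√(2/5) ≈ +0.632456

√[2·3!0!1!/5! · 3!0!0!4!0!1!] = √(72/5)
  +(−1)^0/∏(0,3,0,0,0,1)! = 1/6  (running 1/6)
⟨..|..⟩ = √(72/5)·(1/6) = +0.632456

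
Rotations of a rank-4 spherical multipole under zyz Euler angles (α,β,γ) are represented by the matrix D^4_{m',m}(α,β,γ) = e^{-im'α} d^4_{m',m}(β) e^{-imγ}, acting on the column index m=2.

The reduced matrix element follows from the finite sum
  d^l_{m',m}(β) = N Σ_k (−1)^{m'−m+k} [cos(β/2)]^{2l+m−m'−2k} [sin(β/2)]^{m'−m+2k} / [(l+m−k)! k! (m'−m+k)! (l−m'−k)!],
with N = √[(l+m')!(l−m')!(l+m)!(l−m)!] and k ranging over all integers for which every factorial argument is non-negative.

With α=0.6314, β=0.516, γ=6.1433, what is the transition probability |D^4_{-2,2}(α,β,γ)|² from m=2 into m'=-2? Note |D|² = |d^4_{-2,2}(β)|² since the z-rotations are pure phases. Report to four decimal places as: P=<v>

P=0.0028

First d^4_{-2,2}(β=0.5160), then the phase factors e^{-i(-2)α} and e^{-i(2)γ}:
Half-angle: c=0.966902, s=0.255147. N=√(2·720·720·2)=1440.000000
Admissible k: 4..6 (factorial args all ≥0)
  k=4: (−1)^0·1440.0000/(96)·0.9669^4·0.2551^4 = +0.055563
  k=5: (−1)^1·1440.0000/(120)·0.9669^2·0.2551^6 = -0.003095
  k=6: (−1)^2·1440.0000/(1440)·0.9669^0·0.2551^8 = +0.000018
d^4_{-2,2}(0.5160) = +0.055563 -0.003095 +0.000018 = +0.052486
|D^4_{-2,2}|² = |d^4_{-2,2}(β)|² = (+0.052486)² = 0.002755 (the z-rotation phases have unit modulus)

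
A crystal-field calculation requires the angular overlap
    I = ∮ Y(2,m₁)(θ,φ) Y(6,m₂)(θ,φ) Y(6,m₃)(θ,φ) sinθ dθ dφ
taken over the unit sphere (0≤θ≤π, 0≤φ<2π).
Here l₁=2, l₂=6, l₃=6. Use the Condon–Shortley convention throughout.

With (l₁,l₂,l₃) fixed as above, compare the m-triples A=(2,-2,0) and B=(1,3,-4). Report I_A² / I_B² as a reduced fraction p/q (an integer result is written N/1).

8/7

Shared (l₁,l₂,l₃)=(2,6,6): N and (l;000)² cancel in I_A²/I_B².
A: Δ = 2!·2!·10!/15! = 1/90090; Racah Σ t=0..0: t=0:+1/69120 = 1/69120; ⇒ 3j(2 6 6; 2 -2 0)² = 4/143, sgn +1
B: Δ = 2!·2!·10!/15! = 1/90090; Racah Σ t=0..1: t=0:+1/725760 t=1:−1/161280 = -1/207360; ⇒ 3j(2 6 6; 1 3 -4)² = 7/286, sgn -1
I_A²/I_B² = (4/143)/(7/286) = 8/7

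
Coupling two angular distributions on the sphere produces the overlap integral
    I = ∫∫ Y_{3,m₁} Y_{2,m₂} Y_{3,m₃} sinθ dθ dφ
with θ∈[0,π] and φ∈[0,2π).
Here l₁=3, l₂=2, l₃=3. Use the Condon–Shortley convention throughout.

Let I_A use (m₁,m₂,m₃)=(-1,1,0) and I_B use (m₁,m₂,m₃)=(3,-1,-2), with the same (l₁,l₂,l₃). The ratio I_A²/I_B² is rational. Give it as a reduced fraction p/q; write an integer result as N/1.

2/25

Same 3,2,3: normalisation and zero-m 3j drop out of the ratio.
A: Δ: 2! 4! 2! / 9! → 1/3780; sum: t=1:−1/12 t=2:+1/8 = 1/24; 3j²(3 2 3; -1 1 0) = Δ·Π!·Σ² = 1/210  (sign -1)
B: Δ: 2! 4! 2! / 9! → 1/3780; sum: t=0:+1/48 = 1/48; 3j²(3 2 3; 3 -1 -2) = Δ·Π!·Σ² = 5/84  (sign -1)
I_A²/I_B² = (1/210)/(5/84) = 2/25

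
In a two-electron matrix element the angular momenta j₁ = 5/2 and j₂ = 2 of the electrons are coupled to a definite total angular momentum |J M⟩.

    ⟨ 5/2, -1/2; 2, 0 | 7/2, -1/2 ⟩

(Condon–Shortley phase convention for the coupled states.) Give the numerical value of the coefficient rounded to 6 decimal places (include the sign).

-0.195180  (= −√(4/105))

triangle: 1!·4!·3!/9! = 144/362880
(j±m)!: 2!·3!·2!·2!·3!·4! = 6912
prefactor² = (2J+1)·Δ·N² = 768/35
  k=0: +1/(0!·1!·3!·2!·1!·1!) = 1/12
  k=1: −1/(1!·0!·2!·1!·2!·2!) = -1/8
Σ = -1/24  ⇒  CG² = 768/35·(-1/24)² = 4/105
CG = −√(4/105) = -0.195180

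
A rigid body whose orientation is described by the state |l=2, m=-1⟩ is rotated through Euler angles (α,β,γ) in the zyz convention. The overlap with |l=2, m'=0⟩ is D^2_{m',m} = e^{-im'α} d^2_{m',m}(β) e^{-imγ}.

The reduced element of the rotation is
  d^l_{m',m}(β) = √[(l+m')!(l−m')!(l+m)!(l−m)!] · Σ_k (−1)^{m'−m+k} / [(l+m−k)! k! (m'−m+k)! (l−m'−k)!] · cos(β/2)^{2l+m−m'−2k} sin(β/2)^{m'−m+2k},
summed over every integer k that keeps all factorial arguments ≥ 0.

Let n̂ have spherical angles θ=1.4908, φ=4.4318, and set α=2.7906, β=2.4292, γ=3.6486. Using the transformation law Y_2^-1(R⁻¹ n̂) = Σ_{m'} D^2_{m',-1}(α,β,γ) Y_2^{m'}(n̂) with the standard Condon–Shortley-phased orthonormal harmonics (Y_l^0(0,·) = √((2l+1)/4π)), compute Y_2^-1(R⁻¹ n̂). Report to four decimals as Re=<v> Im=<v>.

Need the full column D^2_{m',-1} for m'=−2..2 at α=2.7906, β=2.4292, γ=3.6486.
cos(β/2)=0.348712, sin(β/2)=0.937230
d^2_{-2,-1}: single k=1 term ⇒ +0.079483;  D = -0.077977+0.015399i
d^2_{-1,-1}: k∈[0..1] ⇒ +0.014787 -0.320440 = -0.305654;  D = -0.301941-0.047493i
d^2_{0,-1}: k∈[0..1] ⇒ -0.097347 +0.703203 = +0.605856;  D = -0.529641-0.294182i
d^2_{1,-1}: k∈[0..1] ⇒ +0.320440 -0.771587 = -0.451146;  D = -0.295028-0.341309i
d^2_{2,-1}: single k=0 term ⇒ -0.574163;  D = +0.203232+0.536992i
Y_2^{m'}(θ=1.4908,φ=4.4318) and Σ D·Y over m':
  (-0.0780+0.0154i)·(-0.3249-0.2043i)  (-0.3019-0.0475i)·(-0.0170+0.0591i)  (-0.5296-0.2942i)·(-0.3093+0.0000i)  (-0.2950-0.3413i)·(+0.0170+0.0591i)  (+0.2032+0.5370i)·(-0.3249+0.2043i)
Y_2^-1(R⁻¹ n̂) = +0.039713-0.071358i

Re=0.0397 Im=-0.0714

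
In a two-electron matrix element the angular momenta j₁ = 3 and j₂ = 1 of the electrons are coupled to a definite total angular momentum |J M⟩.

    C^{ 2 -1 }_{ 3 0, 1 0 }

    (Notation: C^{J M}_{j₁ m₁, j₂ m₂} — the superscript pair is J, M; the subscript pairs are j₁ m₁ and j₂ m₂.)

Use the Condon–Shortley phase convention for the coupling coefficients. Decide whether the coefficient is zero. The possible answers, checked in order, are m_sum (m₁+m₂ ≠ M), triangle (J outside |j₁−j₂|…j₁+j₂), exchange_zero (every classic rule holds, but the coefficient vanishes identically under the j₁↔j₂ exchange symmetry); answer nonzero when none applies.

m-sum: m₁+m₂ = 0+0 = 0, M = -1  ✗ ⇒ coefficient is 0

m_sum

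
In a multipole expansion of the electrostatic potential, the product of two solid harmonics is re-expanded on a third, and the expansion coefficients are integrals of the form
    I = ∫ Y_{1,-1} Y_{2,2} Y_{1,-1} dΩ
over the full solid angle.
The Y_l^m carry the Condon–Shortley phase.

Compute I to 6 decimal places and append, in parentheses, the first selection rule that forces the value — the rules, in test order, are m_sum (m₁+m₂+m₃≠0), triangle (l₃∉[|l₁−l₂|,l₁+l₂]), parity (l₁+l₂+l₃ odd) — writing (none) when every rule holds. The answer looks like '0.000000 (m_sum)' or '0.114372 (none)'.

0.309019 (none)

Rules hold: Σm=0, L=4 even, 1≤1≤3.
N = 3·5·3 = 45
Δ = 2!·0!·2!/5! = 1/30
Racah Σ t=1..1: t=1:−1/1 = -1/1
⇒ 3j(1 2 1; 0 0 0)² = 2/15, sgn +1
Racah Σ t=2..2: t=2:+1/4 = 1/4
⇒ 3j(1 2 1; -1 2 -1)² = 1/5, sgn +1
4πI² = N·(3j₀)²·(3jₘ)² = 6/5
I = +1·√(1.2/4π) = 0.30901936
No selection rule forces the value: the integral is nonzero (none).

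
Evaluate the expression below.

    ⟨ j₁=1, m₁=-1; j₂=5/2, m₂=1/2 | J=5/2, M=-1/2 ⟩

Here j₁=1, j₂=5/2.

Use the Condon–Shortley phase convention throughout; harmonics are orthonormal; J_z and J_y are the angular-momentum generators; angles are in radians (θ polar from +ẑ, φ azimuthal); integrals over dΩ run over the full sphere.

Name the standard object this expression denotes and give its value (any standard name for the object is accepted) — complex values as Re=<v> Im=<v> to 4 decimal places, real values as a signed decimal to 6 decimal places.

Clebsch–Gordan coefficient, −√(18/35) ≈ -0.717137

This is a Clebsch–Gordan (vector-coupling) coefficient.
j₁+j₂−J=1  J+j₁−j₂=1  J−j₁+j₂=4  j₁+j₂+J+1=7
(j₁±m₁, j₂±m₂, J±M) = (0,2,3,2,2,3)
P² = 288/35
sum k=1..1:
  [1] −1/4 = -1/4
S = -1/4
C² = P²·S² = 18/35 ; C = -0.717137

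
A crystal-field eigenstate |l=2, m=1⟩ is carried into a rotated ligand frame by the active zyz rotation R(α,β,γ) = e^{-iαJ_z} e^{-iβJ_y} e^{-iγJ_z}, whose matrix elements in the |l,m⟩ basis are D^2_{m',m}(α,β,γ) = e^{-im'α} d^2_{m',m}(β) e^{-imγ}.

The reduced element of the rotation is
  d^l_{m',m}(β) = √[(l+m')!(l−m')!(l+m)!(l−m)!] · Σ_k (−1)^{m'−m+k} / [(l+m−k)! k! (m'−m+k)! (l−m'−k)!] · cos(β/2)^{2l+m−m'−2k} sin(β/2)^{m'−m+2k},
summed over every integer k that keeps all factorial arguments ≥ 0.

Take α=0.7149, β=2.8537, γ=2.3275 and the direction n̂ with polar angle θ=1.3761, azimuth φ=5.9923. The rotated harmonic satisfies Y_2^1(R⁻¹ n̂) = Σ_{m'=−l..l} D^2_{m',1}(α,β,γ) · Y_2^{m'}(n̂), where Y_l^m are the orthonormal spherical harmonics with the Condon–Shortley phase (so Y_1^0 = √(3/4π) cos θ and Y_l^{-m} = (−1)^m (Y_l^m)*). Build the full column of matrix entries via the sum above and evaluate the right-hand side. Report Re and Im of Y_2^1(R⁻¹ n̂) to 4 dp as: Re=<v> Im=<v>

Need the full column D^2_{m',1} for m'=−2..2 at α=0.7149, β=2.8537, γ=2.3275.
cos(β/2)=0.143450, sin(β/2)=0.989658
d^2_{-2,1}: single k=3 term ⇒ +0.278090;  D = +0.173364-0.217437i
d^2_{-1,1}: k∈[2..3] ⇒ +0.060463 -0.959268 = -0.898805;  D = +0.037562+0.898019i
d^2_{0,1}: k∈[1..2] ⇒ +0.007156 -0.340589 = -0.333433;  D = +0.228911+0.242440i
d^2_{1,1}: k∈[0..1] ⇒ +0.000423 -0.060463 = -0.060040;  D = +0.059745+0.005946i
d^2_{2,1}: single k=0 term ⇒ -0.005843;  D = +0.004770-0.003374i
Y_2^{m'}(θ=1.3761,φ=5.9923) and Σ D·Y over m':
  (+0.1734-0.2174i)·(+0.3106+0.2043i)  (+0.0376+0.8980i)·(+0.1405+0.0421i)  (+0.2289+0.2424i)·(-0.2800+0.0000i)  (+0.0597+0.0059i)·(-0.1405+0.0421i)  (+0.0048-0.0034i)·(+0.3106-0.2043i)
Y_2^1(R⁻¹ n̂) = -0.006150+0.027385i

Re=-0.0062 Im=0.0274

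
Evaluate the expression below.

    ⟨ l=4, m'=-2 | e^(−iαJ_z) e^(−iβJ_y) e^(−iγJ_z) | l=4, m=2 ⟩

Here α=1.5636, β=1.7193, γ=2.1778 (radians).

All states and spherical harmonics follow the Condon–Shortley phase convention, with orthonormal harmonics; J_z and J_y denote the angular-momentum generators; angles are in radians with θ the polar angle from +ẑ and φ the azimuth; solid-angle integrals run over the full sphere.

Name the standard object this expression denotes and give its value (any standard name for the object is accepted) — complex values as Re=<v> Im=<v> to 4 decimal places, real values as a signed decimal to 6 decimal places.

This is a Wigner D-matrix element — the rotation-matrix element ⟨l m'| R(α,β,γ) |l m⟩ in the angular-momentum basis.
Split into d^4_{-2,2}(β=1.7193) × two z-phases.
With c≡cos(β/2)=0.652703 and s≡sin(β/2)=0.757614, N=[2·720·720·2]^{1/2}=1440.000000
k: max(0,(2)−(-2))=4 … min(4+(2),4−(-2))=6
  k=4: (−1)^0·1440.0000/(96)·0.6527^4·0.7576^4 = +0.896902
  k=5: (−1)^1·1440.0000/(120)·0.6527^2·0.7576^6 = -0.966720
  k=6: (−1)^2·1440.0000/(1440)·0.6527^0·0.7576^8 = +0.108539
d^4_{-2,2}(1.7193) = +0.896902 -0.966720 +0.108539 = +0.038721
Phases: e^{-i·(-2)·1.5636}=-0.999896+0.014392i, e^{-i·(2)·2.1778}=-0.349267+0.937023i ⇒ D=+0.013001-0.036474i

Wigner D-matrix element, Re=0.0130 Im=-0.0365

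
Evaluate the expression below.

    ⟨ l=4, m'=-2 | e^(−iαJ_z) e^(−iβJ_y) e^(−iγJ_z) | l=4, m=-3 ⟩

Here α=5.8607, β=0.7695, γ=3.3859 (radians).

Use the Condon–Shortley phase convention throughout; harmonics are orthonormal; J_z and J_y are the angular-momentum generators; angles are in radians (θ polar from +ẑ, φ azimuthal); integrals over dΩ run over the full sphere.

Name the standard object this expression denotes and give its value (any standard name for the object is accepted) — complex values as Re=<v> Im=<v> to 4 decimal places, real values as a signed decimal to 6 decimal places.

This is a Wigner D-matrix element — the rotation-matrix element ⟨l m'| R(α,β,γ) |l m⟩ in the angular-momentum basis.
Split into d^4_{-2,-3}(β=0.7695) × two z-phases.
Half-angle: c=0.926892, s=0.375327. N=√(2·720·1·5040)=2693.993318
k∈{0,1} keeps every argument non-negative
  k=0: (−1)^1·2693.9933/(720)·0.9269^7·0.3753^1 = -0.825428
  k=1: (−1)^2·2693.9933/(240)·0.9269^5·0.3753^3 = +0.406034
d^4_{-2,-3}(0.7695) = -0.825428 +0.406034 = -0.419394
Attach z-rotation phases: D = e^{-i(-2)(5.8607)}·(-0.419394)·e^{-i(-3)(3.3859)} = +0.416764-0.046894i

Wigner D-matrix element, Re=0.4168 Im=-0.0469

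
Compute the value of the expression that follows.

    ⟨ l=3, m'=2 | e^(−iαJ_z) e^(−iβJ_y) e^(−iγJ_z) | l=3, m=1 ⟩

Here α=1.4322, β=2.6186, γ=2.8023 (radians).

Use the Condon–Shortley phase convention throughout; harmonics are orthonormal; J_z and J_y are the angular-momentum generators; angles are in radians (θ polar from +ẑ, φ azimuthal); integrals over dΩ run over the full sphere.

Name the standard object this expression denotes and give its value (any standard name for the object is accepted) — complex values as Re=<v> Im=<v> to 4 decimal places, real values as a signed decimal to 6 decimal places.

Wigner D-matrix element, Re=0.0775 Im=0.0549

This is a Wigner D-matrix element — the rotation-matrix element ⟨l m'| R(α,β,γ) |l m⟩ in the angular-momentum basis.
D^3_{2,1}(1.4322,2.6186,2.8023) = e^{-i·2·1.4322}·d^3_{2,1}(2.6186)·e^{-i·1·2.8023}. Compute d first:
With c≡cos(β/2)=0.258526 and s≡sin(β/2)=0.966004, N=[120·1·24·2]^{1/2}=75.894664
k∈{0,1} keeps every argument non-negative
  k=0: (−1)^1·75.8947/(24)·0.2585^5·0.9660^1 = -0.003528
  k=1: (−1)^2·75.8947/(12)·0.2585^3·0.9660^3 = +0.098510
d^3_{2,1}(2.6186) = -0.003528 +0.098510 = +0.094982
Attach z-rotation phases: D = e^{-i(2)(1.4322)}·(+0.094982)·e^{-i(1)(2.8023)} = +0.077498+0.054916i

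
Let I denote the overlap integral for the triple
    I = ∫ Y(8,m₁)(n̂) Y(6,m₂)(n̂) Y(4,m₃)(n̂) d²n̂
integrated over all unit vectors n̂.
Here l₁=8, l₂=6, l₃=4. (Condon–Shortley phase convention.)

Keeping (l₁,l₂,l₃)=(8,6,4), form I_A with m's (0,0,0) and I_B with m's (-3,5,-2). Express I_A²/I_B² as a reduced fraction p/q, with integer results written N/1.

Shared (l₁,l₂,l₃)=(8,6,4): N and (l;000)² cancel in I_A²/I_B².
A: Δ = 10!·6!·2!/19! = 1/23279256; Racah Σ t=4..6: t=4:+1/1658880 t=5:−1/518400 t=6:+1/1658880 = -1/1382400; ⇒ 3j(8 6 4; 0 0 0)² = 504/46189, sgn -1
B: Δ = 10!·6!·2!/19! = 1/23279256; Racah Σ t=9..10: t=9:−1/34836480 t=10:+1/435456000 = -23/870912000; ⇒ 3j(8 6 4; -3 5 -2)² = 5819/705432, sgn -1
I_A²/I_B² = (504/46189)/(5819/705432) = 84672/64009

84672/64009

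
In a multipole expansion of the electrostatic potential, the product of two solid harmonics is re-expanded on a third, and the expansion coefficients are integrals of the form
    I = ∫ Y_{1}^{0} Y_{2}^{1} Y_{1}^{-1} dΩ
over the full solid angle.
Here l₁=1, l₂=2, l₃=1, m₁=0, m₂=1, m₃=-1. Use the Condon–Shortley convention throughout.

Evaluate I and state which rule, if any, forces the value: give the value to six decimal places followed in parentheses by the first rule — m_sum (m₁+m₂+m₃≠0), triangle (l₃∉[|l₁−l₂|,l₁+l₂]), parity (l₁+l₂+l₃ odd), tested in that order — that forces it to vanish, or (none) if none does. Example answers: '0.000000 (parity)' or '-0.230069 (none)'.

-0.218510 (none)

Rules hold: Σm=0, L=4 even, 1≤1≤3.
N = 3·5·3 = 45
Δ = 2!·0!·2!/5! = 1/30
Racah Σ t=1..1: t=1:−1/1 = -1/1
⇒ 3j(1 2 1; 0 0 0)² = 2/15, sgn +1
Racah Σ t=1..1: t=1:−1/2 = -1/2
⇒ 3j(1 2 1; 0 1 -1)² = 1/10, sgn -1
4πI² = N·(3j₀)²·(3jₘ)² = 3/5
I = -1·√(0.6/4π) = -0.21850969
No selection rule forces the value: the integral is nonzero (none).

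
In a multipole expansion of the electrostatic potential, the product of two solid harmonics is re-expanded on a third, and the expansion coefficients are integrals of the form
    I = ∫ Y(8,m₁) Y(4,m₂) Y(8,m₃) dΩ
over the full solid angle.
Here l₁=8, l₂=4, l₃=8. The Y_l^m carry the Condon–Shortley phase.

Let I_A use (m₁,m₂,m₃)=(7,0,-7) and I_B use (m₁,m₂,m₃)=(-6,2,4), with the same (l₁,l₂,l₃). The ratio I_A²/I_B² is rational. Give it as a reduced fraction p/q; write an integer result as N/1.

13/105

Same 8,4,8: normalisation and zero-m 3j drop out of the ratio.
A: Δ: 4! 12! 4! / 21! → 1/185175900; sum: t=0:+1/22992076800 t=1:−1/17244057600 = -1/68976230400; 3j²(8 4 8; 7 0 -7) = Δ·Π!·Σ² = 13/11628  (sign +1)
B: Δ: 4! 12! 4! / 21! → 1/185175900; sum: t=2:+1/45984153600 t=3:−1/1437004800 t=4:+1/696729600 = 1/1313832960; 3j²(8 4 8; -6 2 4) = Δ·Π!·Σ² = 35/3876  (sign +1)
I_A²/I_B² = (13/11628)/(35/3876) = 13/105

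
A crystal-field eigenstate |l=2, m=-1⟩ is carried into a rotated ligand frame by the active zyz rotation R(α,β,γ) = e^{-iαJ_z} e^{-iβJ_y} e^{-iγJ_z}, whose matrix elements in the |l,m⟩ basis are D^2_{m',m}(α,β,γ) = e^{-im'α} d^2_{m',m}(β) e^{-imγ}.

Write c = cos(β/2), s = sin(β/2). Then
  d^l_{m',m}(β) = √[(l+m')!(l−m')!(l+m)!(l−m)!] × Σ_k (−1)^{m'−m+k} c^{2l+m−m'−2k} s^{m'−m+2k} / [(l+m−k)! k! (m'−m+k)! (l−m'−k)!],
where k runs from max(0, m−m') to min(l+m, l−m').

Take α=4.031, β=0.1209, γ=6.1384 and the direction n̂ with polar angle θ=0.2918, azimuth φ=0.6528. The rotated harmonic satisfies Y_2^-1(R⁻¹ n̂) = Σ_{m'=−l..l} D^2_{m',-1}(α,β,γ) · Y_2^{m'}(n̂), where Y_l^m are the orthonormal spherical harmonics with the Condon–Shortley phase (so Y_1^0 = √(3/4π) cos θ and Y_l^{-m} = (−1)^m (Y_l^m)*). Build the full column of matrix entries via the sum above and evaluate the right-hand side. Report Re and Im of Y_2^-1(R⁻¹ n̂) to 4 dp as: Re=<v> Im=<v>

Need the full column D^2_{m',-1} for m'=−2..2 at α=4.0310, β=0.1209, γ=6.1384.
cos(β/2)=0.998173, sin(β/2)=0.060413
d^2_{-2,-1}: single k=1 term ⇒ +0.120166;  D = -0.007593+0.119925i
d^2_{-1,-1}: k∈[0..1] ⇒ +0.992714 -0.010909 = +0.981805;  D = -0.721964-0.665363i
d^2_{0,-1}: k∈[0..1] ⇒ -0.147172 +0.000539 = -0.146633;  D = -0.145099+0.021156i
d^2_{1,-1}: k∈[0..1] ⇒ +0.010909 -0.000013 = +0.010896;  D = -0.005570+0.009365i
d^2_{2,-1}: single k=0 term ⇒ -0.000440;  D = +0.000152+0.000413i
Y_2^{m'}(θ=0.2918,φ=0.6528) and Σ D·Y over m':
  (-0.0076+0.1199i)·(+0.0084-0.0308i)  (-0.7220-0.6654i)·(+0.1691-0.1293i)  (-0.1451+0.0212i)·(+0.5525+0.0000i)  (-0.0056+0.0094i)·(-0.1691-0.1293i)  (+0.0002+0.0004i)·(+0.0084+0.0308i)
Y_2^-1(R⁻¹ n̂) = -0.282483-0.007089i

Re=-0.2825 Im=-0.0071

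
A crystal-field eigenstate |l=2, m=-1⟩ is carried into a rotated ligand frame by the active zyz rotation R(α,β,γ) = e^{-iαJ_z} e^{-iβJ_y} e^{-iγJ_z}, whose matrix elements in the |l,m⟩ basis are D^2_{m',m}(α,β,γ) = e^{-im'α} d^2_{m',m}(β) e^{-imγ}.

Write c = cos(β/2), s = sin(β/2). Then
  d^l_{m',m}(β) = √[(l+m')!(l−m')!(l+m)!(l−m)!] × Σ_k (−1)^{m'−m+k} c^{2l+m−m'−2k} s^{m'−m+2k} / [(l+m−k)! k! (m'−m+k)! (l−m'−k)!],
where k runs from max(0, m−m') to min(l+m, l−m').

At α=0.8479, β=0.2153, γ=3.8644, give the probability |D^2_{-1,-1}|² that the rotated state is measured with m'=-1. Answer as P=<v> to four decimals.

P=0.8889

Split into d^2_{-1,-1}(β=0.2153) × two z-phases.
c=cos(0.215300/2)=0.994211, s=sin(0.215300/2)=0.107442; N=√[1·6·1·6]=6.000000
k: max(0,(-1)−(-1))=0 … min(2+(-1),2−(-1))=1
  k=0: (−1)^0·6.0000/(6)·0.9942^4·0.1074^0 = +0.977046
  k=1: (−1)^1·6.0000/(2)·0.9942^2·0.1074^2 = -0.034232
d^2_{-1,-1}(0.2153) = +0.977046 -0.034232 = +0.942814
|D^2_{-1,-1}|² = |d^2_{-1,-1}(β)|² = (+0.942814)² = 0.888898 (the z-rotation phases have unit modulus)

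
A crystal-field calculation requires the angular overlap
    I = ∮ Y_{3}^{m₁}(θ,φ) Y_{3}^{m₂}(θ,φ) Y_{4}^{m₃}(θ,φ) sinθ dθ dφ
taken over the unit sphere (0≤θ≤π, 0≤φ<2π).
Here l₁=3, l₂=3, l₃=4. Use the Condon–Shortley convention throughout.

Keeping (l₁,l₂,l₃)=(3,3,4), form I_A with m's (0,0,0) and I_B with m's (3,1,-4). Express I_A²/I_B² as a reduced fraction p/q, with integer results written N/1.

Shared (l₁,l₂,l₃)=(3,3,4): N and (l;000)² cancel in I_A²/I_B².
A: Δ = 2!·4!·4!/11! = 1/34650; Racah Σ t=0..2: t=0:+1/72 t=1:−1/16 t=2:+1/72 = -5/144; ⇒ 3j(3 3 4; 0 0 0)² = 2/77, sgn -1
B: Δ = 2!·4!·4!/11! = 1/34650; Racah Σ t=0..0: t=0:+1/1152 = 1/1152; ⇒ 3j(3 3 4; 3 1 -4)² = 1/33, sgn +1
I_A²/I_B² = (2/77)/(1/33) = 6/7

6/7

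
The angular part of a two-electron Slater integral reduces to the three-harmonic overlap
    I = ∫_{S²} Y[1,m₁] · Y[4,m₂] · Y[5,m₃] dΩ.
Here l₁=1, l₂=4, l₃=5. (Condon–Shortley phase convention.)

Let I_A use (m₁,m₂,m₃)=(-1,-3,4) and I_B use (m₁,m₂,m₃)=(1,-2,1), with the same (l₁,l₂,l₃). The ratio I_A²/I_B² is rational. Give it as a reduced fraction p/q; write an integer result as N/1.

Shared (l₁,l₂,l₃)=(1,4,5): N and (l;000)² cancel in I_A²/I_B².
A: Δ = 0!·2!·8!/11! = 1/495; Racah Σ t=0..0: t=0:+1/10080 = 1/10080; ⇒ 3j(1 4 5; -1 -3 4)² = 4/55, sgn -1
B: Δ = 0!·2!·8!/11! = 1/495; Racah Σ t=0..0: t=0:+1/2880 = 1/2880; ⇒ 3j(1 4 5; 1 -2 1)² = 2/165, sgn +1
I_A²/I_B² = (4/55)/(2/165) = 6/1

6/1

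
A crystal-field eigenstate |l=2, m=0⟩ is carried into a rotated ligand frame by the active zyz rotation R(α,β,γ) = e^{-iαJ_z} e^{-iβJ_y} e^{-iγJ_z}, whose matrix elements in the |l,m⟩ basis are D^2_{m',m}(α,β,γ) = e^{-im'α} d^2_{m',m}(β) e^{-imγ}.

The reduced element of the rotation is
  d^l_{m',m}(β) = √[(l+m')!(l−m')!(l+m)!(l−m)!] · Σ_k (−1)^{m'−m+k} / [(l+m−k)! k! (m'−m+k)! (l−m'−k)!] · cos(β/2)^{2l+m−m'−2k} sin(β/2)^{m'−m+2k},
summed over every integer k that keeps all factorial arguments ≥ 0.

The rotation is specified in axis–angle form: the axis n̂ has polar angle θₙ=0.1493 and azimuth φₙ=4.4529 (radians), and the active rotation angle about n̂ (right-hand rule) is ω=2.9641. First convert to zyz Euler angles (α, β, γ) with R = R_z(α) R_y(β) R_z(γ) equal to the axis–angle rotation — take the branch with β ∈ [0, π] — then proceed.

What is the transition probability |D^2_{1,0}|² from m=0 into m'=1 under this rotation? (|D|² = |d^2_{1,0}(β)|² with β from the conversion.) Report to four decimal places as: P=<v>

Axis–angle → zyz. n̂ = (sinθₙcosφₙ, sinθₙsinφₙ, cosθₙ) = (-0.038166, -0.143766, +0.988875), ω = 2.9641.
R = I cosω + sinω [n̂]ₓ + (1−cosω) n̂n̂ᵀ gives
  R = [-0.981399, -0.163710, -0.100274; +0.185486, -0.943277, -0.275361; -0.049507, -0.288839, +0.956097]
β = atan2(√(R₁₃²+R₂₃²), R₃₃) = 0.297416; α = atan2(R₂₃, R₁₃) mod 2π = 4.363161; γ = atan2(R₃₂, −R₃₁) mod 2π = 4.882139
First d^2_{1,0}(β=0.2974), then the phase factors e^{-i(1)α} and e^{-i(0)γ}:
With c≡cos(β/2)=0.988963 and s≡sin(β/2)=0.148161, N=[6·1·2·2]^{1/2}=4.898979
k: max(0,(0)−(1))=0 … min(2+(0),2−(1))=1
  k=0: (−1)^1·4.8990/(2)·0.9890^3·0.1482^1 = -0.351034
  k=1: (−1)^2·4.8990/(2)·0.9890^1·0.1482^3 = +0.007879
d^2_{1,0}(0.2974) = -0.351034 +0.007879 = -0.343155
|D^2_{1,0}|² = |d^2_{1,0}(β)|² = (-0.343155)² = 0.117755 (the z-rotation phases have unit modulus)

P=0.1178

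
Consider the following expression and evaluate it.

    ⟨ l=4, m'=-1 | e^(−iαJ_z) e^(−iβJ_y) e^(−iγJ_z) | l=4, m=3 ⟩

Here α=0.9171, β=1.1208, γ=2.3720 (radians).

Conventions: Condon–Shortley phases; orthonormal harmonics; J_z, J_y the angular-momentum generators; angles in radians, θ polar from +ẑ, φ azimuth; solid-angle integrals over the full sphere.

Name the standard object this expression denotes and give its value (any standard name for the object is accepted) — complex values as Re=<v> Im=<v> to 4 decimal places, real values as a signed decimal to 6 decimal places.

Wigner D-matrix element, Re=0.4137 Im=0.0349

This is a Wigner D-matrix element — the rotation-matrix element ⟨l m'| R(α,β,γ) |l m⟩ in the angular-momentum basis.
Split into d^4_{-1,3}(β=1.1208) × two z-phases.
c=cos(1.120800/2)=0.847043, s=sin(1.120800/2)=0.531525; N=√[6·120·5040·1]=1904.940944
Admissible k: 4..5 (factorial args all ≥0)
  k=4: (−1)^0·1904.9409/(144)·0.8470^4·0.5315^4 = +0.543544
  k=5: (−1)^1·1904.9409/(240)·0.8470^2·0.5315^6 = -0.128417
d^4_{-1,3}(1.1208) = +0.543544 -0.128417 = +0.415127
Phases: e^{-i·(-1)·0.9171}=+0.608125+0.793841i, e^{-i·(3)·2.3720}=+0.672796-0.739828i ⇒ D=+0.413653+0.034948i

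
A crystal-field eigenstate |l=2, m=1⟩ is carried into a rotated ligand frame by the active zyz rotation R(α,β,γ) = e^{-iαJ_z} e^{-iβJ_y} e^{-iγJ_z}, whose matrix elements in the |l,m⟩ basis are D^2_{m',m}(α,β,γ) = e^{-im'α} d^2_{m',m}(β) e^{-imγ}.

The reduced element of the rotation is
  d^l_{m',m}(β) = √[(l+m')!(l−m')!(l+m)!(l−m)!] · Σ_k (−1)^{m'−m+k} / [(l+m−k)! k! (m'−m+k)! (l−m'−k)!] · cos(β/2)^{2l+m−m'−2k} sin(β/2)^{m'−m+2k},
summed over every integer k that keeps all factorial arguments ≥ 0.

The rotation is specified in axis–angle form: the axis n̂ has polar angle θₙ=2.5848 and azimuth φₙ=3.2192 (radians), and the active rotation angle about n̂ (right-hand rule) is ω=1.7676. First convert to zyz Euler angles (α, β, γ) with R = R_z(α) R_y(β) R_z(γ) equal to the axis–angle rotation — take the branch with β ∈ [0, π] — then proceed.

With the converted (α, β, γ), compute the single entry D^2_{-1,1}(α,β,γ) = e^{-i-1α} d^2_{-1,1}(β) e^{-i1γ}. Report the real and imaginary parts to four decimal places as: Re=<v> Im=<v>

Axis–angle → zyz. n̂ = (sinθₙcosφₙ, sinθₙsinφₙ, cosθₙ) = (-0.526875, -0.040972, -0.848954), ω = 1.7676.
R = I cosω + sinω [n̂]ₓ + (1−cosω) n̂n̂ᵀ gives
  R = [+0.136342, +0.858375, +0.494574; -0.806759, -0.193529, +0.558289; +0.574936, -0.475120, +0.666115]
β = atan2(√(R₁₃²+R₂₃²), R₃₃) = 0.841808; α = atan2(R₂₃, R₁₃) mod 2π = 0.845840; γ = atan2(R₃₂, −R₃₁) mod 2π = 3.832218
First d^2_{-1,1}(β=0.8418), then the phase factors e^{-i(-1)α} and e^{-i(1)γ}:
Half-angle: c=0.912720, s=0.408586. N=√(1·6·6·1)=6.000000
Admissible k: 2..3 (factorial args all ≥0)
  k=2: (−1)^0·6.0000/(2)·0.9127^2·0.4086^2 = +0.417218
  k=3: (−1)^1·6.0000/(6)·0.9127^0·0.4086^4 = -0.027870
d^2_{-1,1}(0.8418) = +0.417218 -0.027870 = +0.389348
Attach z-rotation phases: D = e^{-i(-1)(0.8458)}·(+0.389348)·e^{-i(1)(3.8322)} = -0.384668-0.060190i

Re=-0.3847 Im=-0.0602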